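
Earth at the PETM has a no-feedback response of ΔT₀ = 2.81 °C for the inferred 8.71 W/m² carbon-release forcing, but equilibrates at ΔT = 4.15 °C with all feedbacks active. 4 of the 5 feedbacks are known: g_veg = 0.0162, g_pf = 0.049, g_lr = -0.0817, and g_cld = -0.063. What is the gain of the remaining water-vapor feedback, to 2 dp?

Amplification A = ΔT/ΔT₀ = 4.15/2.81 = 1.477.
Total gain g = 1 − 1/A = 1 − 1/1.477 = 0.323.
Known gains sum to 0.0162 + 0.049 − 0.0817 − 0.063 = -0.0795.
g_wv = 0.323 + 0.0795 = 0.40.

0.40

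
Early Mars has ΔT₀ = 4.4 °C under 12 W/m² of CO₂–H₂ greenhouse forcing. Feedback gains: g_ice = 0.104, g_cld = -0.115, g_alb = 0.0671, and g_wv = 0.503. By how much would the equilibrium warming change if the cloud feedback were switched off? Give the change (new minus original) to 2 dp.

Original: g = 0.5591, ΔT = 4.4/(1−0.5591) = 9.9796 °C.
Without cloud: g' = 0.6741, ΔT' = 4.4/(1−0.6741) = 13.5011 °C.
Change = 13.5011 − 9.9796 = 3.52 °C.

3.52 °C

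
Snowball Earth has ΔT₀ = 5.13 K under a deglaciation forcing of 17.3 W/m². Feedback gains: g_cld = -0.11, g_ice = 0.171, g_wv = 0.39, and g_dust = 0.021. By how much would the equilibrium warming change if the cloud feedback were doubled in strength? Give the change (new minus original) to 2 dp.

Original: g = 0.472, ΔT = 5.13/(1−0.472) = 9.7159 K.
With doubled cloud: g' = 0.362, ΔT' = 5.13/(1−0.362) = 8.0408 K.
Change = 8.0408 − 9.7159 = -1.68 K.

-1.68 K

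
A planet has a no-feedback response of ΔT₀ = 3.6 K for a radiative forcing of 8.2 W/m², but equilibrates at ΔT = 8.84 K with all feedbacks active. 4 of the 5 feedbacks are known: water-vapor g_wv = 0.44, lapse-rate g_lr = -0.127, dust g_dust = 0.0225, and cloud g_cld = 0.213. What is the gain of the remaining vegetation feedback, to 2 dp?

Amplification A = ΔT/ΔT₀ = 8.84/3.6 = 2.456.
Total gain g = 1 − 1/A = 1 − 1/2.456 = 0.5928.
Known gains sum to 0.44 − 0.127 + 0.0225 + 0.213 = 0.5485.
g_veg = 0.5928 − 0.5485 = 0.04.

0.04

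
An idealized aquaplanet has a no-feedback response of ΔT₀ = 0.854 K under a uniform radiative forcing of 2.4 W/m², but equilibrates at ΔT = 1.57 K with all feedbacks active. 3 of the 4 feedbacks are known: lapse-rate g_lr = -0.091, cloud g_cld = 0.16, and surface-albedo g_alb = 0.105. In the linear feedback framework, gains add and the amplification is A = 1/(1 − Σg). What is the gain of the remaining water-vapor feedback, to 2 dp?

Amplification A = ΔT/ΔT₀ = 1.57/0.854 = 1.838.
Total gain g = 1 − 1/A = 1 − 1/1.838 = 0.4559.
Known gains sum to -0.091 + 0.16 + 0.105 = 0.174.
g_wv = 0.4559 − 0.174 = 0.28.

0.28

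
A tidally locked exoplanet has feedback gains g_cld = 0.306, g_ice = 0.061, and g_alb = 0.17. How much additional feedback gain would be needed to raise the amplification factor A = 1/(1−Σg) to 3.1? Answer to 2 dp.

0.14

Current total gain = 0.537.
Target gain for A = 3.1: g* = 1 − 1/3.1 = 0.6774.
Additional gain needed = 0.6774 − 0.537 = 0.14.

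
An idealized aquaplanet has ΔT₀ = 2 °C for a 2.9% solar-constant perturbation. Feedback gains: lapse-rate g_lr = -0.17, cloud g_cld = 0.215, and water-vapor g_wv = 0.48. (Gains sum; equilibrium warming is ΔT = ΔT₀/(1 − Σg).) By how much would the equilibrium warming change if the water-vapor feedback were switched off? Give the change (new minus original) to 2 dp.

-2.12 °C

Original: g = 0.525, ΔT = 2/(1−0.525) = 4.2105 °C.
Without water-vapor: g' = 0.045, ΔT' = 2/(1−0.045) = 2.0942 °C.
Change = 2.0942 − 4.2105 = -2.12 °C.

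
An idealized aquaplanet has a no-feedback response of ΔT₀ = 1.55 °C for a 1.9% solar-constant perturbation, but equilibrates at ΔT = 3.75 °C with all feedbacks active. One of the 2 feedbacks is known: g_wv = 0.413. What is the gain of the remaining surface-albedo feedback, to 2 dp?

Amplification A = ΔT/ΔT₀ = 3.75/1.55 = 2.419.
Total gain g = 1 − 1/A = 1 − 1/2.419 = 0.5866.
The known gain is 0.413.
g_alb = 0.5866 − 0.413 = 0.17.

0.17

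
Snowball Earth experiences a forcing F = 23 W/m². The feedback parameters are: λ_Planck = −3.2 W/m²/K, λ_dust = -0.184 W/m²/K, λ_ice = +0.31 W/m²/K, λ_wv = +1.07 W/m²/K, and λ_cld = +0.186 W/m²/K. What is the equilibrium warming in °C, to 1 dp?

12.7 °C

Net feedback parameter λ = (−3.2) + (-0.184) + (+0.31) + (+1.07) + (+0.186) = -1.818 W/m²/K.
ΔT = −F/λ = −23/(-1.818) = 12.7 °C.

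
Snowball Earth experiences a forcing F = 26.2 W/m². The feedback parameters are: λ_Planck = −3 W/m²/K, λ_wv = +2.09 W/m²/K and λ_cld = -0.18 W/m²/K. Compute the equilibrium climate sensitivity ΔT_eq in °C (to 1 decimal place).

Net feedback parameter λ = (−3) + (+2.09) + (-0.18) = -1.09 W/m²/K.
ΔT = −F/λ = −26.2/(-1.09) = 24.0 °C.

24.0 °C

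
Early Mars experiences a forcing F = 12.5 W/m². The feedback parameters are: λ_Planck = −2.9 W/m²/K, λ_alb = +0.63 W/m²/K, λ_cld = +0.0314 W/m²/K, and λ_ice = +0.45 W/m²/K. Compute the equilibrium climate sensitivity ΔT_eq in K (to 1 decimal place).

Net feedback parameter λ = (−2.9) + (+0.63) + (+0.0314) + (+0.45) = -1.7886 W/m²/K.
ΔT = −F/λ = −12.5/(-1.7886) = 7.0 K.

7.0 K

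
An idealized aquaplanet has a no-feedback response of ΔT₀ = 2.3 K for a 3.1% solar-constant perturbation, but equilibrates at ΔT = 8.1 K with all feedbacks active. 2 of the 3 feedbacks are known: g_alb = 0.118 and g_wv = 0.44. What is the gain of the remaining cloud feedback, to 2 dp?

0.16

Amplification A = ΔT/ΔT₀ = 8.1/2.3 = 3.522.
Total gain g = 1 − 1/A = 1 − 1/3.522 = 0.7161.
Known gains sum to 0.118 + 0.44 = 0.558.
g_cld = 0.7161 − 0.558 = 0.16.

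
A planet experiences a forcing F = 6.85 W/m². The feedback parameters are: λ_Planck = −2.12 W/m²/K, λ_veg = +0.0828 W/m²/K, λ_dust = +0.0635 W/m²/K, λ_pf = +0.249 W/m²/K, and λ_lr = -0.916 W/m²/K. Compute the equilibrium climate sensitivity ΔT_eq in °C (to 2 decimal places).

Net feedback parameter λ = (−2.12) + (+0.0828) + (+0.0635) + (+0.249) + (-0.916) = -2.6407 W/m²/K.
ΔT = −F/λ = −6.85/(-2.6407) = 2.59 °C.

2.59 °C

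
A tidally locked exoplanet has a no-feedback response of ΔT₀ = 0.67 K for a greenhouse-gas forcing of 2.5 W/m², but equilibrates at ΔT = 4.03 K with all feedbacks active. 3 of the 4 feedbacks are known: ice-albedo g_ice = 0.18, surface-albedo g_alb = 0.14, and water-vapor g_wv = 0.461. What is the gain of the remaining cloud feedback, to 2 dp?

Amplification A = ΔT/ΔT₀ = 4.03/0.67 = 6.015.
Total gain g = 1 − 1/A = 1 − 1/6.015 = 0.8337.
Known gains sum to 0.18 + 0.14 + 0.461 = 0.781.
g_cld = 0.8337 − 0.781 = 0.05.

0.05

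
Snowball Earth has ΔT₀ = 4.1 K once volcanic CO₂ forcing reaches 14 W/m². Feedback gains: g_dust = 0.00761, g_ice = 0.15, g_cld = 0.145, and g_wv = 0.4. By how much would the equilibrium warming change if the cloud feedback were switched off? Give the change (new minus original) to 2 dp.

-4.52 K

Original: g = 0.70261, ΔT = 4.1/(1−0.70261) = 13.7866 K.
Without cloud: g' = 0.55761, ΔT' = 4.1/(1−0.55761) = 9.2678 K.
Change = 9.2678 − 13.7866 = -4.52 K.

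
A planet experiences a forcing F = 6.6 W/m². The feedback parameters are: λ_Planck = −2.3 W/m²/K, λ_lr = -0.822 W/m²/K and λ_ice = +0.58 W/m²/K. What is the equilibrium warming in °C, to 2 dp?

2.60 °C

Net feedback parameter λ = (−2.3) + (-0.822) + (+0.58) = -2.542 W/m²/K.
ΔT = −F/λ = −6.6/(-2.542) = 2.60 °C.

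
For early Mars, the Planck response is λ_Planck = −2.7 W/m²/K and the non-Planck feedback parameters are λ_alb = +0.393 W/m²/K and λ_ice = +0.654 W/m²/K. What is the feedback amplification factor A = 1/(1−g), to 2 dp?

1.63

Convert to gains: g_alb = 0.393/2.7 = 0.1456; g_ice = 0.654/2.7 = 0.2422.
Total gain g = 0.3878.
A = 1/(1 − 0.3878) = 1.63.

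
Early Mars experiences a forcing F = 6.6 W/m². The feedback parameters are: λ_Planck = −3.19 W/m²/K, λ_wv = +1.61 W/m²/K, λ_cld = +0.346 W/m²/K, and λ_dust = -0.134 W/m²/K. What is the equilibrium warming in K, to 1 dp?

Net feedback parameter λ = (−3.19) + (+1.61) + (+0.346) + (-0.134) = -1.368 W/m²/K.
ΔT = −F/λ = −6.6/(-1.368) = 4.8 K.

4.8 K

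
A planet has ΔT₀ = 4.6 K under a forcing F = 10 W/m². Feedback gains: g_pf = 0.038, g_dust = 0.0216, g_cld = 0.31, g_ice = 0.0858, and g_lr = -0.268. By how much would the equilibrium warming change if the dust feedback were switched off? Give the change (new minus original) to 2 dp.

-0.15 K

Original: g = 0.1874, ΔT = 4.6/(1−0.1874) = 5.6608 K.
Without dust: g' = 0.1658, ΔT' = 4.6/(1−0.1658) = 5.5143 K.
Change = 5.5143 − 5.6608 = -0.15 K.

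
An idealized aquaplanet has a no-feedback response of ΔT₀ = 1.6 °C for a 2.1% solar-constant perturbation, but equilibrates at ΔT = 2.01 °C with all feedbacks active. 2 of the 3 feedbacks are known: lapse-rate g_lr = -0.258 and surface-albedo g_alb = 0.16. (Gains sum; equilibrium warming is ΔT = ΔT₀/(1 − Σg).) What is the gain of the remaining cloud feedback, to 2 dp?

0.30

Amplification A = ΔT/ΔT₀ = 2.01/1.6 = 1.256.
Total gain g = 1 − 1/A = 1 − 1/1.256 = 0.2038.
Known gains sum to -0.258 + 0.16 = -0.098.
g_cld = 0.2038 + 0.098 = 0.30.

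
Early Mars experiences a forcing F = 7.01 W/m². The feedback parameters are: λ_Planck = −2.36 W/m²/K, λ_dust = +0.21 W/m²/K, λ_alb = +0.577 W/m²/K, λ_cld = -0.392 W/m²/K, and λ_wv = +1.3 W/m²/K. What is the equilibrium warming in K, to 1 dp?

Net feedback parameter λ = (−2.36) + (+0.21) + (+0.577) + (-0.392) + (+1.3) = -0.665 W/m²/K.
ΔT = −F/λ = −7.01/(-0.665) = 10.5 K.

10.5 K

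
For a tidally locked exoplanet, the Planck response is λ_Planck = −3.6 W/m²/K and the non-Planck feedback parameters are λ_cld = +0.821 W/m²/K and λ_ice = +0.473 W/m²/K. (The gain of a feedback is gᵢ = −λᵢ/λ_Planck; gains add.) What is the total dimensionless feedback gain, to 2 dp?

0.36

Convert to gains: g_cld = 0.821/3.6 = 0.2281; g_ice = 0.473/3.6 = 0.1314.
Total gain g = 0.3595.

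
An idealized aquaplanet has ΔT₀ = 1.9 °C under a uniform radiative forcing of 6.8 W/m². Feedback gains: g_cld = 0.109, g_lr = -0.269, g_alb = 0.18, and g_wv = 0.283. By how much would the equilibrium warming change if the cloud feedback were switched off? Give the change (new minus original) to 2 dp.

-0.37 °C

Original: g = 0.303, ΔT = 1.9/(1−0.303) = 2.7260 °C.
Without cloud: g' = 0.194, ΔT' = 1.9/(1−0.194) = 2.3573 °C.
Change = 2.3573 − 2.7260 = -0.37 °C.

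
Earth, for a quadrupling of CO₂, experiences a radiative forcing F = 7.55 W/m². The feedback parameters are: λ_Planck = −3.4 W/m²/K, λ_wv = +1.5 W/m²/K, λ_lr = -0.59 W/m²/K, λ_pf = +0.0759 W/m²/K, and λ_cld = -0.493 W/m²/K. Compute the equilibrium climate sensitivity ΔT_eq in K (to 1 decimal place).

2.6 K

Net feedback parameter λ = (−3.4) + (+1.5) + (-0.59) + (+0.0759) + (-0.493) = -2.9071 W/m²/K.
ΔT = −F/λ = −7.55/(-2.9071) = 2.6 K.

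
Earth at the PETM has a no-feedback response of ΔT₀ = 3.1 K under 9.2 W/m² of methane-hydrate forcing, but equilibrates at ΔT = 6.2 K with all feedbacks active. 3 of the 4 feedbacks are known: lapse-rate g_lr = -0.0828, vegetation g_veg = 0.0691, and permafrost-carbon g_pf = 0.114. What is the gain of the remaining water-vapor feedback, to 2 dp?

Amplification A = ΔT/ΔT₀ = 6.2/3.1 = 2.
Total gain g = 1 − 1/A = 1 − 1/2 = 0.5.
Known gains sum to -0.0828 + 0.0691 + 0.114 = 0.1003.
g_wv = 0.5 − 0.1003 = 0.40.

0.40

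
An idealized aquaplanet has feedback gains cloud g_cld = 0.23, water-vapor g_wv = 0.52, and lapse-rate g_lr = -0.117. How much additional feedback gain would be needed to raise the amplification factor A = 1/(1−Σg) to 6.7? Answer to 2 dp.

0.22

Current total gain = 0.633.
Target gain for A = 6.7: g* = 1 − 1/6.7 = 0.8507.
Additional gain needed = 0.8507 − 0.633 = 0.22.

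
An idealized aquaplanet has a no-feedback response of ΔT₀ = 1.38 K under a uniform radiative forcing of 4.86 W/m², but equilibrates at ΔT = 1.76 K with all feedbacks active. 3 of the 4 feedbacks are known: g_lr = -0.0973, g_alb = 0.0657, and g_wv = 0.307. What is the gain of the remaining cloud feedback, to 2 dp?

-0.06

Amplification A = ΔT/ΔT₀ = 1.76/1.38 = 1.275.
Total gain g = 1 − 1/A = 1 − 1/1.275 = 0.2157.
Known gains sum to -0.0973 + 0.0657 + 0.307 = 0.2754.
g_cld = 0.2157 − 0.2754 = -0.06.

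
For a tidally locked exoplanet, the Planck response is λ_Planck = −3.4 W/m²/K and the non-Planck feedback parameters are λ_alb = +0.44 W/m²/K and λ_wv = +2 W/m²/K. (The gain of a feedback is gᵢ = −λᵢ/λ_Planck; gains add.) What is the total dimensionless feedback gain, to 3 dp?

Convert to gains: g_alb = 0.44/3.4 = 0.1294; g_wv = 2/3.4 = 0.5882.
Total gain g = 0.7176.

0.718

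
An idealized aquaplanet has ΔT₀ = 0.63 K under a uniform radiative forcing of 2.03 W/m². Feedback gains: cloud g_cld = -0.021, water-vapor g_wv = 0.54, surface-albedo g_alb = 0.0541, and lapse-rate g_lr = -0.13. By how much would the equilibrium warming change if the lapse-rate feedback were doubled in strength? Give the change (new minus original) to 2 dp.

-0.21 K

Original: g = 0.4431, ΔT = 0.63/(1−0.4431) = 1.1313 K.
With doubled lapse-rate: g' = 0.3131, ΔT' = 0.63/(1−0.3131) = 0.9172 K.
Change = 0.9172 − 1.1313 = -0.21 K.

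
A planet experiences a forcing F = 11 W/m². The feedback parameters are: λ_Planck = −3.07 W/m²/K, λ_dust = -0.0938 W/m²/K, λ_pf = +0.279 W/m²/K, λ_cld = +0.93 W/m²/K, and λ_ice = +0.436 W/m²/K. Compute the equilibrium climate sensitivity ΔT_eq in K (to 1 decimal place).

7.2 K

Net feedback parameter λ = (−3.07) + (-0.0938) + (+0.279) + (+0.93) + (+0.436) = -1.5188 W/m²/K.
ΔT = −F/λ = −11/(-1.5188) = 7.2 K.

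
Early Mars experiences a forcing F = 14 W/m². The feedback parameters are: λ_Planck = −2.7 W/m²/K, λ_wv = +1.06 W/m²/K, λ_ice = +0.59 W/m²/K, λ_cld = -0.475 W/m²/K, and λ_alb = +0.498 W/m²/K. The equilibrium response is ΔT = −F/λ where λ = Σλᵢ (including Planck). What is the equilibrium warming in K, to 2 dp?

Net feedback parameter λ = (−2.7) + (+1.06) + (+0.59) + (-0.475) + (+0.498) = -1.027 W/m²/K.
ΔT = −F/λ = −14/(-1.027) = 13.63 K.

13.63 K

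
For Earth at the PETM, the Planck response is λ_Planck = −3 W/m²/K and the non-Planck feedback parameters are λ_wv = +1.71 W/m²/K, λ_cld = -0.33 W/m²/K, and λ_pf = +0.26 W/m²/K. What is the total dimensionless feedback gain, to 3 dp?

Convert to gains: g_wv = 1.71/3 = 0.57; g_cld = -0.33/3 = -0.11; g_pf = 0.26/3 = 0.08667.
Total gain g = 0.54667.

0.547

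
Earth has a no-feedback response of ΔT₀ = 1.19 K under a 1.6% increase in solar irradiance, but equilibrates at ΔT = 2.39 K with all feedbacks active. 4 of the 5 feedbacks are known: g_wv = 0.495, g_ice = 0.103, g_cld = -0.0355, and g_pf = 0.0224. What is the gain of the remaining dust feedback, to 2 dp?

Amplification A = ΔT/ΔT₀ = 2.39/1.19 = 2.008.
Total gain g = 1 − 1/A = 1 − 1/2.008 = 0.502.
Known gains sum to 0.495 + 0.103 − 0.0355 + 0.0224 = 0.5849.
g_dust = 0.502 − 0.5849 = -0.08.

-0.08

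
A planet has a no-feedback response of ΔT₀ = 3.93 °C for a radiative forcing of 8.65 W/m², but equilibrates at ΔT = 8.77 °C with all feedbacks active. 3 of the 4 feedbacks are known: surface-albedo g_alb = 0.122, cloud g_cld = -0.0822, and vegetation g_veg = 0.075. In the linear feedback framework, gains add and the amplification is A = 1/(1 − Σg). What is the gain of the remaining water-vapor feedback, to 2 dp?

Amplification A = ΔT/ΔT₀ = 8.77/3.93 = 2.232.
Total gain g = 1 − 1/A = 1 − 1/2.232 = 0.552.
Known gains sum to 0.122 − 0.0822 + 0.075 = 0.1148.
g_wv = 0.552 − 0.1148 = 0.44.

0.44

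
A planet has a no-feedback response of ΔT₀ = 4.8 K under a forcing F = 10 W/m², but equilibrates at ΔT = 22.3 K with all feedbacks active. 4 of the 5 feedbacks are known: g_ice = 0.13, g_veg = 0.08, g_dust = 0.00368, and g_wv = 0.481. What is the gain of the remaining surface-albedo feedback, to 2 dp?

0.09

Amplification A = ΔT/ΔT₀ = 22.3/4.8 = 4.646.
Total gain g = 1 − 1/A = 1 − 1/4.646 = 0.7848.
Known gains sum to 0.13 + 0.08 + 0.00368 + 0.481 = 0.69468.
g_alb = 0.7848 − 0.69468 = 0.09.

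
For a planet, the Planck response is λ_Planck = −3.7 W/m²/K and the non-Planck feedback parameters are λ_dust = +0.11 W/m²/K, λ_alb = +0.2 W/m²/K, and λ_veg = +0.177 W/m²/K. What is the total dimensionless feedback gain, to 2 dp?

0.13

Convert to gains: g_dust = 0.11/3.7 = 0.02973; g_alb = 0.2/3.7 = 0.05405; g_veg = 0.177/3.7 = 0.04784.
Total gain g = 0.13162.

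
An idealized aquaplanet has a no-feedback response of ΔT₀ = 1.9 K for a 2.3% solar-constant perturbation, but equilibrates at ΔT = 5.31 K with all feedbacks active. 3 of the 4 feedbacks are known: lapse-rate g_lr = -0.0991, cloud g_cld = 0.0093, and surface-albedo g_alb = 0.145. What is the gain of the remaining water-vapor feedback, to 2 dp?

Amplification A = ΔT/ΔT₀ = 5.31/1.9 = 2.795.
Total gain g = 1 − 1/A = 1 − 1/2.795 = 0.6422.
Known gains sum to -0.0991 + 0.0093 + 0.145 = 0.0552.
g_wv = 0.6422 − 0.0552 = 0.59.

0.59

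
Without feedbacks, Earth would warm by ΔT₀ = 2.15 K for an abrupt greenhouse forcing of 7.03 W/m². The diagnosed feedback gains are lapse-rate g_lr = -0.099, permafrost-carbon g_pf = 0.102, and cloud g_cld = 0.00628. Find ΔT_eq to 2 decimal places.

Total gain g = -0.099 + 0.102 + 0.00628 = 0.00928.
Amplification A = 1/(1 − 0.00928) = 1.009.
ΔT = 2.15 × 1.009 = 2.17 K.

2.17 K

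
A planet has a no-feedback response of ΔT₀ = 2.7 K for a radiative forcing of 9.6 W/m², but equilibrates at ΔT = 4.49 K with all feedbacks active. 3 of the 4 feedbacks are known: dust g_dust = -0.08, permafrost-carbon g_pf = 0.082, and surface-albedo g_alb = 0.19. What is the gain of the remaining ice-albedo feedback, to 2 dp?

Amplification A = ΔT/ΔT₀ = 4.49/2.7 = 1.663.
Total gain g = 1 − 1/A = 1 − 1/1.663 = 0.3987.
Known gains sum to -0.08 + 0.082 + 0.19 = 0.192.
g_ice = 0.3987 − 0.192 = 0.21.

0.21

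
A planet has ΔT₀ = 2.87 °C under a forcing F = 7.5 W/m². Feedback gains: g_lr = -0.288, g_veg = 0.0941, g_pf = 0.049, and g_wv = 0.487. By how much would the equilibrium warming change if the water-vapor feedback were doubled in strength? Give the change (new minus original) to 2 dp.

12.43 °C

Original: g = 0.3421, ΔT = 2.87/(1−0.3421) = 4.3624 °C.
With doubled water-vapor: g' = 0.8291, ΔT' = 2.87/(1−0.8291) = 16.7934 °C.
Change = 16.7934 − 4.3624 = 12.43 °C.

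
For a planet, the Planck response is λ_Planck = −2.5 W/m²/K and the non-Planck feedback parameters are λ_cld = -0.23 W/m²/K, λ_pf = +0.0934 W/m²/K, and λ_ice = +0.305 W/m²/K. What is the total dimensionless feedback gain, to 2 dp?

Convert to gains: g_cld = -0.23/2.5 = -0.092; g_pf = 0.0934/2.5 = 0.03736; g_ice = 0.305/2.5 = 0.122.
Total gain g = 0.06736.

0.07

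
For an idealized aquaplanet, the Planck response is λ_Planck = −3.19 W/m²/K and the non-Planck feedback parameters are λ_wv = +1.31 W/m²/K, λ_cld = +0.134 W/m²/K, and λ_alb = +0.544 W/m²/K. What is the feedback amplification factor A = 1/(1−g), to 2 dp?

2.65

Convert to gains: g_wv = 1.31/3.19 = 0.4107; g_cld = 0.134/3.19 = 0.04201; g_alb = 0.544/3.19 = 0.1705.
Total gain g = 0.62321.
A = 1/(1 − 0.62321) = 2.65.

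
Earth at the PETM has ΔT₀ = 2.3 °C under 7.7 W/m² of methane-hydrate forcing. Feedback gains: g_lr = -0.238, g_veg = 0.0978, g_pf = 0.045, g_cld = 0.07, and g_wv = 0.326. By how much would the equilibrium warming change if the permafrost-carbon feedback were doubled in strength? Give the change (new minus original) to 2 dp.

0.23 °C

Original: g = 0.3008, ΔT = 2.3/(1−0.3008) = 3.2895 °C.
With doubled permafrost-carbon: g' = 0.3458, ΔT' = 2.3/(1−0.3458) = 3.5157 °C.
Change = 3.5157 − 3.2895 = 0.23 °C.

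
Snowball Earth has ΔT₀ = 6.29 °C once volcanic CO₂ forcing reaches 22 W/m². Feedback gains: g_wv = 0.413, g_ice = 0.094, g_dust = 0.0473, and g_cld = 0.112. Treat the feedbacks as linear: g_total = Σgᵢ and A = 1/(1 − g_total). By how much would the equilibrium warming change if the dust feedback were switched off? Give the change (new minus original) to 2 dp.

-2.34 °C

Original: g = 0.6663, ΔT = 6.29/(1−0.6663) = 18.8493 °C.
Without dust: g' = 0.619, ΔT' = 6.29/(1−0.619) = 16.5092 °C.
Change = 16.5092 − 18.8493 = -2.34 °C.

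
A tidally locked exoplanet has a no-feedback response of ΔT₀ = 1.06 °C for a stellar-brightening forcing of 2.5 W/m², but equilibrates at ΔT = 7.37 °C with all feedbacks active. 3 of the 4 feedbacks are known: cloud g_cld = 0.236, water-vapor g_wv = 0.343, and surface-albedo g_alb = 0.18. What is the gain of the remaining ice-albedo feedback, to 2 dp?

Amplification A = ΔT/ΔT₀ = 7.37/1.06 = 6.953.
Total gain g = 1 − 1/A = 1 − 1/6.953 = 0.8562.
Known gains sum to 0.236 + 0.343 + 0.18 = 0.759.
g_ice = 0.8562 − 0.759 = 0.10.

0.10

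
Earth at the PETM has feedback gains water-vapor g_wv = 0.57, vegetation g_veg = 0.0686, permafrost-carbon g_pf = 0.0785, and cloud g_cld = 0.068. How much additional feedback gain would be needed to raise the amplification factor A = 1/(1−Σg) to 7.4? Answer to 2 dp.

Current total gain = 0.7851.
Target gain for A = 7.4: g* = 1 − 1/7.4 = 0.8649.
Additional gain needed = 0.8649 − 0.7851 = 0.08.

0.08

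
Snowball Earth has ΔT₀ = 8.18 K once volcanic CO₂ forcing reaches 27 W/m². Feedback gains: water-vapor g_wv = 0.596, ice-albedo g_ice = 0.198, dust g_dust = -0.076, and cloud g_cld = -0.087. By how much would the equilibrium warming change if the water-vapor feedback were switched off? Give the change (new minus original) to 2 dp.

-13.69 K

Original: g = 0.631, ΔT = 8.18/(1−0.631) = 22.1680 K.
Without water-vapor: g' = 0.035, ΔT' = 8.18/(1−0.035) = 8.4767 K.
Change = 8.4767 − 22.1680 = -13.69 K.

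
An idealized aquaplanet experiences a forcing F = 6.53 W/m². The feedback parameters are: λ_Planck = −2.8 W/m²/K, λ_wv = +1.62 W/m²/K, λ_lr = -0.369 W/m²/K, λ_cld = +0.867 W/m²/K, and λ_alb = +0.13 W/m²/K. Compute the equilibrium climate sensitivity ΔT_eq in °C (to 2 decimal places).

11.83 °C

Net feedback parameter λ = (−2.8) + (+1.62) + (-0.369) + (+0.867) + (+0.13) = -0.552 W/m²/K.
ΔT = −F/λ = −6.53/(-0.552) = 11.83 °C.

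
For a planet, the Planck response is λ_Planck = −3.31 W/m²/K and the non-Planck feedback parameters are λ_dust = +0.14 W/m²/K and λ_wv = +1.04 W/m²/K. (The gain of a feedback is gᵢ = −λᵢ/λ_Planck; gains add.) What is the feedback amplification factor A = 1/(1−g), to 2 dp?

1.55

Convert to gains: g_dust = 0.14/3.31 = 0.0423; g_wv = 1.04/3.31 = 0.3142.
Total gain g = 0.3565.
A = 1/(1 − 0.3565) = 1.55.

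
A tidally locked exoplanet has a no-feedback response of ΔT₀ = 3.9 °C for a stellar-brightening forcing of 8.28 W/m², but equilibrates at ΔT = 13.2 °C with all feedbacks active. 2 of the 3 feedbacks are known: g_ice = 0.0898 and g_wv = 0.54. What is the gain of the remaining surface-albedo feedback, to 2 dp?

0.07

Amplification A = ΔT/ΔT₀ = 13.2/3.9 = 3.385.
Total gain g = 1 − 1/A = 1 − 1/3.385 = 0.7046.
Known gains sum to 0.0898 + 0.54 = 0.6298.
g_alb = 0.7046 − 0.6298 = 0.07.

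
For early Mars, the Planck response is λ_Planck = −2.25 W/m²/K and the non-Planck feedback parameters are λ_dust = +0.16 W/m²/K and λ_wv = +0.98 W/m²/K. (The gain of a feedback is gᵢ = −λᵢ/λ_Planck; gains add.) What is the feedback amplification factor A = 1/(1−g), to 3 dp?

2.027

Convert to gains: g_dust = 0.16/2.25 = 0.07111; g_wv = 0.98/2.25 = 0.4356.
Total gain g = 0.50671.
A = 1/(1 − 0.50671) = 2.027.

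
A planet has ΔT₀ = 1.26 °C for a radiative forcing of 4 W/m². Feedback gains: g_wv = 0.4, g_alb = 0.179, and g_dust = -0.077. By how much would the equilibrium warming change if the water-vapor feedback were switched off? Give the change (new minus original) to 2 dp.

-1.13 °C

Original: g = 0.502, ΔT = 1.26/(1−0.502) = 2.5301 °C.
Without water-vapor: g' = 0.102, ΔT' = 1.26/(1−0.102) = 1.4031 °C.
Change = 1.4031 − 2.5301 = -1.13 °C.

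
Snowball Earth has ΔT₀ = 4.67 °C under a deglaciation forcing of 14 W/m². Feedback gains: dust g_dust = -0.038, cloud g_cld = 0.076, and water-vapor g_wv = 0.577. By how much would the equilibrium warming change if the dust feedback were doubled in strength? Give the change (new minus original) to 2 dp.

-1.09 °C

Original: g = 0.615, ΔT = 4.67/(1−0.615) = 12.1299 °C.
With doubled dust: g' = 0.577, ΔT' = 4.67/(1−0.577) = 11.0402 °C.
Change = 11.0402 − 12.1299 = -1.09 °C.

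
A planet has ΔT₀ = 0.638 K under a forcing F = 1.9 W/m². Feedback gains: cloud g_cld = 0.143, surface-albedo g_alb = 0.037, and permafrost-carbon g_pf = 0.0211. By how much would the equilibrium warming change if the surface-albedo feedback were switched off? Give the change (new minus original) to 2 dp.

Original: g = 0.2011, ΔT = 0.638/(1−0.2011) = 0.7986 K.
Without surface-albedo: g' = 0.1641, ΔT' = 0.638/(1−0.1641) = 0.7632 K.
Change = 0.7632 − 0.7986 = -0.04 K.

-0.04 K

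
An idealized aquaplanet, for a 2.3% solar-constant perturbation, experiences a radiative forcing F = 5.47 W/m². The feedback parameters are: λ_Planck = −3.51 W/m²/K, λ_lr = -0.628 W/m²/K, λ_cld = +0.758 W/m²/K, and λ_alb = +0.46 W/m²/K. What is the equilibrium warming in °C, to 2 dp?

Net feedback parameter λ = (−3.51) + (-0.628) + (+0.758) + (+0.46) = -2.92 W/m²/K.
ΔT = −F/λ = −5.47/(-2.92) = 1.87 °C.

1.87 °C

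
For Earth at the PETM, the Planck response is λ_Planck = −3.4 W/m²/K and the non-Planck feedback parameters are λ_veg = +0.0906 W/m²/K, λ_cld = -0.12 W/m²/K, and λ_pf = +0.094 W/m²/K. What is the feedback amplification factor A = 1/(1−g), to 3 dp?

Convert to gains: g_veg = 0.0906/3.4 = 0.02665; g_cld = -0.12/3.4 = -0.03529; g_pf = 0.094/3.4 = 0.02765.
Total gain g = 0.01901.
A = 1/(1 − 0.01901) = 1.019.

1.019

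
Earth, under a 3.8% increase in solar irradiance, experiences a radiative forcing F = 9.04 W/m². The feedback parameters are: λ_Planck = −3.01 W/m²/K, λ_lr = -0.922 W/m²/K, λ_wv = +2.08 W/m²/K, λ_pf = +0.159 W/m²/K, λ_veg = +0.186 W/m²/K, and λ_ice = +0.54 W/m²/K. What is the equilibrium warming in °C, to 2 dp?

9.35 °C

Net feedback parameter λ = (−3.01) + (-0.922) + (+2.08) + (+0.159) + (+0.186) + (+0.54) = -0.967 W/m²/K.
ΔT = −F/λ = −9.04/(-0.967) = 9.35 °C.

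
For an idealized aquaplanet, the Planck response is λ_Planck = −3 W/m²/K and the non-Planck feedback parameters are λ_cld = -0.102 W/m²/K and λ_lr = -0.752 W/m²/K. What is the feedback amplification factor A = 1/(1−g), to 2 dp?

Convert to gains: g_cld = -0.102/3 = -0.034; g_lr = -0.752/3 = -0.2507.
Total gain g = -0.2847.
A = 1/(1 + 0.2847) = 0.78.

0.78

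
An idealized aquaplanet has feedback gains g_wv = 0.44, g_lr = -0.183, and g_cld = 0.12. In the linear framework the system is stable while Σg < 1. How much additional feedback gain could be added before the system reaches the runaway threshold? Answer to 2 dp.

0.62

Current total gain = 0.44 − 0.183 + 0.12 = 0.377.
Margin to runaway = 1 − 0.377 = 0.62.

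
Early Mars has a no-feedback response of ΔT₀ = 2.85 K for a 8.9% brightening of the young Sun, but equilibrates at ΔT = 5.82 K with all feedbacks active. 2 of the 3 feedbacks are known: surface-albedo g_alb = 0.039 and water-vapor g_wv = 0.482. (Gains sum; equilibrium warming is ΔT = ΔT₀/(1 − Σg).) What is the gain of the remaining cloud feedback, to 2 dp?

-0.01

Amplification A = ΔT/ΔT₀ = 5.82/2.85 = 2.042.
Total gain g = 1 − 1/A = 1 − 1/2.042 = 0.5103.
Known gains sum to 0.039 + 0.482 = 0.521.
g_cld = 0.5103 − 0.521 = -0.01.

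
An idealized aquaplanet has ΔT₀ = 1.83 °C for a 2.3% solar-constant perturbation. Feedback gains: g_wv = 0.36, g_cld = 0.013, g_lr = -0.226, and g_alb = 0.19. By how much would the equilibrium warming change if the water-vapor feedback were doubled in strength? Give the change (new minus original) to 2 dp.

Original: g = 0.337, ΔT = 1.83/(1−0.337) = 2.7602 °C.
With doubled water-vapor: g' = 0.697, ΔT' = 1.83/(1−0.697) = 6.0396 °C.
Change = 6.0396 − 2.7602 = 3.28 °C.

3.28 °C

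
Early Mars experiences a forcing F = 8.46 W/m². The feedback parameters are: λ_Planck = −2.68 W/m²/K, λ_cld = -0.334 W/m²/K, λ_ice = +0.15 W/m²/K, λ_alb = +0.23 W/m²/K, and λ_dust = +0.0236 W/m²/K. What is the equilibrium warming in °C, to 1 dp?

Net feedback parameter λ = (−2.68) + (-0.334) + (+0.15) + (+0.23) + (+0.0236) = -2.6104 W/m²/K.
ΔT = −F/λ = −8.46/(-2.6104) = 3.2 °C.

3.2 °C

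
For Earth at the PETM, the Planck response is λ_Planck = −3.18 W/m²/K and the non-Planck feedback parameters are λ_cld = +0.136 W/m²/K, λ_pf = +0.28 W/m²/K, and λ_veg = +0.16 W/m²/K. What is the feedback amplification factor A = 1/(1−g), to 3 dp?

1.221

Convert to gains: g_cld = 0.136/3.18 = 0.04277; g_pf = 0.28/3.18 = 0.08805; g_veg = 0.16/3.18 = 0.05031.
Total gain g = 0.18113.
A = 1/(1 − 0.18113) = 1.221.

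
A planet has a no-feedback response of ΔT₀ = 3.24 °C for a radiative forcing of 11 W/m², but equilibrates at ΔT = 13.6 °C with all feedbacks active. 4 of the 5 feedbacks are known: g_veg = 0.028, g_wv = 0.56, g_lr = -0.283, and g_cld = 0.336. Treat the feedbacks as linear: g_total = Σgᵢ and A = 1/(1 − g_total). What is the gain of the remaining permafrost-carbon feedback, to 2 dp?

0.12

Amplification A = ΔT/ΔT₀ = 13.6/3.24 = 4.198.
Total gain g = 1 − 1/A = 1 − 1/4.198 = 0.7618.
Known gains sum to 0.028 + 0.56 − 0.283 + 0.336 = 0.641.
g_pf = 0.7618 − 0.641 = 0.12.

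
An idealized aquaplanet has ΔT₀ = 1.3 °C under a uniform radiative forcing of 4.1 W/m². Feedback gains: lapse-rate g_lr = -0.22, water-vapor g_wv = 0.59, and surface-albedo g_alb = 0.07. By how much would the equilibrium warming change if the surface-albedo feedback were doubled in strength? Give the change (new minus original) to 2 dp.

Original: g = 0.44, ΔT = 1.3/(1−0.44) = 2.3214 °C.
With doubled surface-albedo: g' = 0.51, ΔT' = 1.3/(1−0.51) = 2.6531 °C.
Change = 2.6531 − 2.3214 = 0.33 °C.

0.33 °C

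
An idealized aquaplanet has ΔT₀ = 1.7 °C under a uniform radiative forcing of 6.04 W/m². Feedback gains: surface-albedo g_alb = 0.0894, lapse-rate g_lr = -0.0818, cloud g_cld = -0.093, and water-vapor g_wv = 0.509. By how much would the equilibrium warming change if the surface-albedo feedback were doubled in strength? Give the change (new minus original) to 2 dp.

Original: g = 0.4236, ΔT = 1.7/(1−0.4236) = 2.9493 °C.
With doubled surface-albedo: g' = 0.513, ΔT' = 1.7/(1−0.513) = 3.4908 °C.
Change = 3.4908 − 2.9493 = 0.54 °C.

0.54 °C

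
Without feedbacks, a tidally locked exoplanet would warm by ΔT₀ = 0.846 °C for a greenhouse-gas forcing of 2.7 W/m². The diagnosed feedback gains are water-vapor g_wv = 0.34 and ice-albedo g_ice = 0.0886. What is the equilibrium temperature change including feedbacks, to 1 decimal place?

Total gain g = 0.34 + 0.0886 = 0.4286.
Amplification A = 1/(1 − 0.4286) = 1.75.
ΔT = 0.846 × 1.75 = 1.5 °C.

1.5 °C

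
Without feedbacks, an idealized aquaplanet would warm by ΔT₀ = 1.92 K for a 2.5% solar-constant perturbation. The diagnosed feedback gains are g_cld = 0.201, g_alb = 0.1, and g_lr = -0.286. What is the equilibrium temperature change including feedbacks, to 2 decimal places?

1.95 K

Total gain g = 0.201 + 0.1 − 0.286 = 0.015.
Amplification A = 1/(1 − 0.015) = 1.015.
ΔT = 1.92 × 1.015 = 1.95 K.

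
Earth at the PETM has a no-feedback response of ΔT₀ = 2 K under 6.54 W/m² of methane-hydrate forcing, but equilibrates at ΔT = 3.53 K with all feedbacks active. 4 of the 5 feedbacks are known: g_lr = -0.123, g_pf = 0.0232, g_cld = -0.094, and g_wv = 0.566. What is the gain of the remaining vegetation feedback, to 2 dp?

0.06

Amplification A = ΔT/ΔT₀ = 3.53/2 = 1.765.
Total gain g = 1 − 1/A = 1 − 1/1.765 = 0.4334.
Known gains sum to -0.123 + 0.0232 − 0.094 + 0.566 = 0.3722.
g_veg = 0.4334 − 0.3722 = 0.06.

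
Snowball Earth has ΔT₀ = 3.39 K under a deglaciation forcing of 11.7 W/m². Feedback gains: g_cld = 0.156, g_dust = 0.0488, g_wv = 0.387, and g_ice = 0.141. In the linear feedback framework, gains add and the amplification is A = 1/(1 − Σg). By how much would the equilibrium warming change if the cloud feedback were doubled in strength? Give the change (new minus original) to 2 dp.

Original: g = 0.7328, ΔT = 3.39/(1−0.7328) = 12.6871 K.
With doubled cloud: g' = 0.8888, ΔT' = 3.39/(1−0.8888) = 30.4856 K.
Change = 30.4856 − 12.6871 = 17.80 K.

17.80 K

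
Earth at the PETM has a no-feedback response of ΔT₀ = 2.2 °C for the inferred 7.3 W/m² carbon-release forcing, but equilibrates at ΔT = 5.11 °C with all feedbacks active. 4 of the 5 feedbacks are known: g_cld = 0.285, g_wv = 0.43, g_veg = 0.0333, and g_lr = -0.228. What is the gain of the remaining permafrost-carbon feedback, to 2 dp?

Amplification A = ΔT/ΔT₀ = 5.11/2.2 = 2.323.
Total gain g = 1 − 1/A = 1 − 1/2.323 = 0.5695.
Known gains sum to 0.285 + 0.43 + 0.0333 − 0.228 = 0.5203.
g_pf = 0.5695 − 0.5203 = 0.05.

0.05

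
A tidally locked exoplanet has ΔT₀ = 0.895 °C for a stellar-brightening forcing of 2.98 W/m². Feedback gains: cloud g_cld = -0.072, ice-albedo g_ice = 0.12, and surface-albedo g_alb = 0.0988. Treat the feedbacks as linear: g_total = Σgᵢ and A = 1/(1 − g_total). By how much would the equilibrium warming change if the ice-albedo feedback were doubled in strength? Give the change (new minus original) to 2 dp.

0.17 °C

Original: g = 0.1468, ΔT = 0.895/(1−0.1468) = 1.0490 °C.
With doubled ice-albedo: g' = 0.2668, ΔT' = 0.895/(1−0.2668) = 1.2207 °C.
Change = 1.2207 − 1.0490 = 0.17 °C.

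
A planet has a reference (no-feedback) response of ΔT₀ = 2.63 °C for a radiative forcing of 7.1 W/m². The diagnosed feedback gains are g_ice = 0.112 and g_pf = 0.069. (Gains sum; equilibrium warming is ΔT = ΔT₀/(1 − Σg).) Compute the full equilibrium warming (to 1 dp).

Total gain g = 0.112 + 0.069 = 0.181.
Amplification A = 1/(1 − 0.181) = 1.221.
ΔT = 2.63 × 1.221 = 3.2 °C.

3.2 °C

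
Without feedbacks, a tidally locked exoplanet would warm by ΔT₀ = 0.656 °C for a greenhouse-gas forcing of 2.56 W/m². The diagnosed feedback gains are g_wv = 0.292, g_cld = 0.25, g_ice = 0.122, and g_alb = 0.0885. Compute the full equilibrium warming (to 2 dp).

2.65 °C

Total gain g = 0.292 + 0.25 + 0.122 + 0.0885 = 0.7525.
Amplification A = 1/(1 − 0.7525) = 4.04.
ΔT = 0.656 × 4.04 = 2.65 °C.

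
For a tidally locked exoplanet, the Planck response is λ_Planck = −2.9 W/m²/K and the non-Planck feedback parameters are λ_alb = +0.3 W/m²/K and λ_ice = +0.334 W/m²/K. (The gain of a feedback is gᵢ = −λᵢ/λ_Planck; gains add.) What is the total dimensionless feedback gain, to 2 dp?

0.22

Convert to gains: g_alb = 0.3/2.9 = 0.1034; g_ice = 0.334/2.9 = 0.1152.
Total gain g = 0.2186.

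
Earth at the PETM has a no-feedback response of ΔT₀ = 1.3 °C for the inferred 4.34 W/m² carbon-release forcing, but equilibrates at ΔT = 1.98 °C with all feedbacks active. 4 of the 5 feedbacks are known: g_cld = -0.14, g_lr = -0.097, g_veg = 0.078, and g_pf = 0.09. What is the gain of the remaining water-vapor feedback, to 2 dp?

0.41

Amplification A = ΔT/ΔT₀ = 1.98/1.3 = 1.523.
Total gain g = 1 − 1/A = 1 − 1/1.523 = 0.3434.
Known gains sum to -0.14 − 0.097 + 0.078 + 0.09 = -0.069.
g_wv = 0.3434 + 0.069 = 0.41.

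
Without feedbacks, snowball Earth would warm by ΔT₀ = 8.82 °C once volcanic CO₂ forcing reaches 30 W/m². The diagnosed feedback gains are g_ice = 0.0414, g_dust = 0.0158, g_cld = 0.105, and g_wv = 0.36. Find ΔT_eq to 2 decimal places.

Total gain g = 0.0414 + 0.0158 + 0.105 + 0.36 = 0.5222.
Amplification A = 1/(1 − 0.5222) = 2.093.
ΔT = 8.82 × 2.093 = 18.46 °C.

18.46 °C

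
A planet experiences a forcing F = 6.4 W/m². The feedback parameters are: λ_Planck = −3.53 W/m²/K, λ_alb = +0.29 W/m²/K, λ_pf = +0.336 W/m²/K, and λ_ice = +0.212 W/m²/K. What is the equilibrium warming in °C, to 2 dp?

2.38 °C

Net feedback parameter λ = (−3.53) + (+0.29) + (+0.336) + (+0.212) = -2.692 W/m²/K.
ΔT = −F/λ = −6.4/(-2.692) = 2.38 °C.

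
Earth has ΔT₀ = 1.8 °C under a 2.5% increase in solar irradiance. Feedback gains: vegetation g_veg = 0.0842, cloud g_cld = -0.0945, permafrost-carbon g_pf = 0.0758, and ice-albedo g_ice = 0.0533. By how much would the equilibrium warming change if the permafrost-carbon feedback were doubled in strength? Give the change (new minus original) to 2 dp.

Original: g = 0.1188, ΔT = 1.8/(1−0.1188) = 2.0427 °C.
With doubled permafrost-carbon: g' = 0.1946, ΔT' = 1.8/(1−0.1946) = 2.2349 °C.
Change = 2.2349 − 2.0427 = 0.19 °C.

0.19 °C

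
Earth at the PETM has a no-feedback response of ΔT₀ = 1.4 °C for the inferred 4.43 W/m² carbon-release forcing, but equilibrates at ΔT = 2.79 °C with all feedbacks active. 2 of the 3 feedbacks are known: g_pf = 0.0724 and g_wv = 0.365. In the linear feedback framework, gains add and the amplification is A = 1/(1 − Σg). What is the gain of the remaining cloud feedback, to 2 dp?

Amplification A = ΔT/ΔT₀ = 2.79/1.4 = 1.993.
Total gain g = 1 − 1/A = 1 − 1/1.993 = 0.4982.
Known gains sum to 0.0724 + 0.365 = 0.4374.
g_cld = 0.4982 − 0.4374 = 0.06.

0.06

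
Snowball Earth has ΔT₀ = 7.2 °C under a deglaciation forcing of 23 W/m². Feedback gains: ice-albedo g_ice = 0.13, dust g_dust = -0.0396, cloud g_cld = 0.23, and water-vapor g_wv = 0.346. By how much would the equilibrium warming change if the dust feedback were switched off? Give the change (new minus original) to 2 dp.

Original: g = 0.6664, ΔT = 7.2/(1−0.6664) = 21.5827 °C.
Without dust: g' = 0.706, ΔT' = 7.2/(1−0.706) = 24.4898 °C.
Change = 24.4898 − 21.5827 = 2.91 °C.

2.91 °C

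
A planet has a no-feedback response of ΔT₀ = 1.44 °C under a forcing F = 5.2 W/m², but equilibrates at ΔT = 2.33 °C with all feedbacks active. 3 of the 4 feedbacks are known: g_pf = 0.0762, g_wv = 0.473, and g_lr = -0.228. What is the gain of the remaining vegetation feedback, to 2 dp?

0.06

Amplification A = ΔT/ΔT₀ = 2.33/1.44 = 1.618.
Total gain g = 1 − 1/A = 1 − 1/1.618 = 0.382.
Known gains sum to 0.0762 + 0.473 − 0.228 = 0.3212.
g_veg = 0.382 − 0.3212 = 0.06.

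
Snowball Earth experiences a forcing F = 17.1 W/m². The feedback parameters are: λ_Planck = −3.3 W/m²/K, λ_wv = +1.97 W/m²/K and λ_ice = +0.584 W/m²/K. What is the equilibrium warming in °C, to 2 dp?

22.92 °C

Net feedback parameter λ = (−3.3) + (+1.97) + (+0.584) = -0.746 W/m²/K.
ΔT = −F/λ = −17.1/(-0.746) = 22.92 °C.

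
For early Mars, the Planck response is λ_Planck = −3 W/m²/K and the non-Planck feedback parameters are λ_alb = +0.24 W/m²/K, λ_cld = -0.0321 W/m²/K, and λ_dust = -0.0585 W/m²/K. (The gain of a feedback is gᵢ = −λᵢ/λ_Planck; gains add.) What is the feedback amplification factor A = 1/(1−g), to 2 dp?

Convert to gains: g_alb = 0.24/3 = 0.08; g_cld = -0.0321/3 = -0.0107; g_dust = -0.0585/3 = -0.0195.
Total gain g = 0.0498.
A = 1/(1 − 0.0498) = 1.05.

1.05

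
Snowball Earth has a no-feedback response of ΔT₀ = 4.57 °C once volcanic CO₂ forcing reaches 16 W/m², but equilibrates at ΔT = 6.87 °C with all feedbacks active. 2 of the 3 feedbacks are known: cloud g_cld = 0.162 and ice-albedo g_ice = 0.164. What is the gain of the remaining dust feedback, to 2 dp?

Amplification A = ΔT/ΔT₀ = 6.87/4.57 = 1.503.
Total gain g = 1 − 1/A = 1 − 1/1.503 = 0.3347.
Known gains sum to 0.162 + 0.164 = 0.326.
g_dust = 0.3347 − 0.326 = 0.01.

0.01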